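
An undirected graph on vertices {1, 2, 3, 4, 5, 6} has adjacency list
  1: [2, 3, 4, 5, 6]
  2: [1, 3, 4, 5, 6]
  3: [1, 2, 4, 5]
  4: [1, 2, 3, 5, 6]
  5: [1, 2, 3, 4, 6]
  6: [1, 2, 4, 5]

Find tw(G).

4

A width-4 tree decomposition is:
Bags: B1 = {1, 2, 4, 5, 6}  B2 = {1, 2, 3, 4, 5}
Tree: B1–B2
The largest bag has 5 vertices, giving width 4; this decomposition certifies tw(G) ≤ 4. For the lower bound, the 5 vertices {1, 2, 3, 4, 5} are pairwise adjacent, and any tree decomposition puts a clique entirely inside one bag — forcing width ≥ 4. Hence tw(G) = 4 exactly.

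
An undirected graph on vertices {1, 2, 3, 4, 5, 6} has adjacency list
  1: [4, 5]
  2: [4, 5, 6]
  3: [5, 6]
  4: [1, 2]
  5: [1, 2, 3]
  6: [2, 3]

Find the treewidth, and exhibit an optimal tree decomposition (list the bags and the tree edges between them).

Treewidth 2.
Bags: B1 = {2, 3, 6}  B2 = {2, 3, 5}  B3 = {2, 4, 5}  B4 = {1, 4, 5}
Tree: B1–B2, B2–B3, B3–B4

The largest bag has 3 vertices, giving width 2; this decomposition certifies tw(G) ≤ 2. The edges 6–3–5–2–6 form a cycle, so G is not a tree and its treewidth is at least 2. Therefore the treewidth is 2.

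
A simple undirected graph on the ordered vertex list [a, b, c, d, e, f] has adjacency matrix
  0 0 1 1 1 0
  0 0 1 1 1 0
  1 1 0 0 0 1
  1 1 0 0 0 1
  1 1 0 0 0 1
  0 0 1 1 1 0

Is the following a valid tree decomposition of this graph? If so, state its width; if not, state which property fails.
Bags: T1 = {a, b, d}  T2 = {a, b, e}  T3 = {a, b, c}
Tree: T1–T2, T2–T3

No — vertex f appears in no bag.

A tree decomposition must satisfy three properties: every vertex lies in some bag; for every edge, both endpoints lie together in some bag; and for every vertex, the bags containing it form a connected subtree. Here vertex f appears in no bag, so the decomposition is invalid.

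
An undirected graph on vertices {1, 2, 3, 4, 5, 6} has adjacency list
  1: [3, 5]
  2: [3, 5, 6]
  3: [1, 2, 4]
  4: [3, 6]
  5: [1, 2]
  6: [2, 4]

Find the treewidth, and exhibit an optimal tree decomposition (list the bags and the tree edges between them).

Treewidth 2.
One optimal decomposition is:
Bags: B1 = {2, 4, 6}  B2 = {2, 3, 4}  B3 = {2, 3, 5}  B4 = {1, 3, 5}
Tree: B1–B2, B2–B3, B3–B4

Each bag holds 3 vertices, so the decomposition has width 2, which upper-bounds the treewidth. For the lower bound, G contains the cycle 6–4–3–2–6, so G is not a forest; only forests have treewidth ≤ 1, hence tw(G) ≥ 2. Hence tw(G) = 2 exactly.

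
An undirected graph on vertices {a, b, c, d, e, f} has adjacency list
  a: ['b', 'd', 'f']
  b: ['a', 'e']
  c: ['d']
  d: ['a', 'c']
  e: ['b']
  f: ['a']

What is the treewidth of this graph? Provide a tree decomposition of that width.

The largest bag has 2 vertices, giving width 1; this decomposition certifies tw(G) ≤ 1. G has an edge, so its treewidth is at least 1. Hence tw(G) = 1 exactly.

Treewidth 1.
One optimal decomposition is:
Bags: B1 = {a, f}  B2 = {a, d}  B3 = {a, b}  B4 = {c, d}  B5 = {b, e}
Tree: B1–B2, B1–B3, B2–B4, B3–B5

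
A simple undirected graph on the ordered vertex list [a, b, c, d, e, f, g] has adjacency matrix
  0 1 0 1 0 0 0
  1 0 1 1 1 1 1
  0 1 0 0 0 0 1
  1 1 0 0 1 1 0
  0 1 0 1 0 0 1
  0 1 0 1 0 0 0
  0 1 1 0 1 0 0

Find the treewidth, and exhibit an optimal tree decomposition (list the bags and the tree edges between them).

Treewidth 2.
One optimal decomposition is:
Bags: B1 = {b, e, g}  B2 = {b, d, e}  B3 = {b, c, g}  B4 = {b, d, f}  B5 = {a, b, d}
Tree: B1–B2, B1–B3, B2–B4, B2–B5

Every bag has size at most 3, so the width is 3 − 1 = 2 and tw(G) ≤ 2. Conversely, {b, d, e} is a clique of size 3, and the vertices of any clique must share a bag in every tree decomposition; so some bag has ≥ 3 vertices and tw(G) ≥ 2. Therefore the treewidth is 2.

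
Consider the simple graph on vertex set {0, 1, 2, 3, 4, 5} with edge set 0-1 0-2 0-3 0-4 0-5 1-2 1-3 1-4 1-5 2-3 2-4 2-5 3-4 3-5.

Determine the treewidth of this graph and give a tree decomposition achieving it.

Treewidth 4.
One such decomposition:
Bags: B1 = {0, 1, 2, 3, 5}  B2 = {0, 1, 2, 3, 4}
Tree: B1–B2

Each bag holds 5 vertices, so the decomposition has width 4, which upper-bounds the treewidth. Conversely, {0, 1, 2, 3, 4} is a clique of size 5, and the vertices of any clique must share a bag in every tree decomposition; so some bag has ≥ 5 vertices and tw(G) ≥ 4. Therefore the treewidth is 4.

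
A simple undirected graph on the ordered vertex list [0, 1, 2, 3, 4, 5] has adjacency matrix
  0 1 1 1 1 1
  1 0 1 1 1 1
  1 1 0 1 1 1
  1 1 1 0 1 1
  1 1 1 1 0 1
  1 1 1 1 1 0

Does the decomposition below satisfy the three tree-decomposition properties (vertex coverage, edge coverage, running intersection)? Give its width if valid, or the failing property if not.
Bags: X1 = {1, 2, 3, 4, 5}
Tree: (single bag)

A tree decomposition must satisfy three properties: every vertex lies in some bag; for every edge, both endpoints lie together in some bag; and for every vertex, the bags containing it form a connected subtree. Here vertex 0 appears in no bag, so the decomposition is invalid.

No — vertex 0 appears in no bag.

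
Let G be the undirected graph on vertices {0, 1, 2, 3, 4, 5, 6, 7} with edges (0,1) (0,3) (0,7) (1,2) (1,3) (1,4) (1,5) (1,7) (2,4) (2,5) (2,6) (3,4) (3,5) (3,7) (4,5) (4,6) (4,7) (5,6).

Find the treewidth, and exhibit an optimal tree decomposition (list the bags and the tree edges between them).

Each bag holds 4 vertices, so the decomposition has width 3, which upper-bounds the treewidth. On the other hand G contains the 4-clique {1, 2, 4, 5}. A clique must lie in a single bag of any decomposition, so no decomposition can have width below 3. Therefore the treewidth is 3.

Treewidth 3.
Bags: B1 = {1, 3, 4, 5}  B2 = {1, 3, 4, 7}  B3 = {1, 2, 4, 5}  B4 = {2, 4, 5, 6}  B5 = {0, 1, 3, 7}
Tree: B1–B2, B1–B3, B3–B4, B2–B5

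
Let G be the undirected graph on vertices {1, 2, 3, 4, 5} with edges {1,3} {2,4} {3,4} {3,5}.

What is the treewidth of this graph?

A width-1 tree decomposition is:
Bags: B1 = {3, 5}  B2 = {3, 4}  B3 = {2, 4}  B4 = {1, 3}
Tree: B1–B2, B2–B3, B2–B4
Every bag has size at most 2, so the width is 2 − 1 = 1 and tw(G) ≤ 1. G has an edge, so its treewidth is at least 1. Combining the bounds, tw(G) = 1.

1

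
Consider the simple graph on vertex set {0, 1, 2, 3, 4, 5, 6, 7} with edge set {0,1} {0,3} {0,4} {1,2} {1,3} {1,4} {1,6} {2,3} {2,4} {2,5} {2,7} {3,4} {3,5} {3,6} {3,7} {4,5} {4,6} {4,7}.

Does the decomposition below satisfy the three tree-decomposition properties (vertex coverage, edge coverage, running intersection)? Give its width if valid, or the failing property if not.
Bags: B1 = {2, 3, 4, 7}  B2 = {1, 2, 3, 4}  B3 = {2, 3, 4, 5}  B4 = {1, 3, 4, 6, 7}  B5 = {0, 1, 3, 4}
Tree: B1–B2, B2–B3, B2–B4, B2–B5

No — bags containing vertex 7 are not connected in the tree.

A tree decomposition must satisfy three properties: every vertex lies in some bag; for every edge, both endpoints lie together in some bag; and for every vertex, the bags containing it form a connected subtree. Here bags containing vertex 7 are not connected in the tree, so the decomposition is invalid.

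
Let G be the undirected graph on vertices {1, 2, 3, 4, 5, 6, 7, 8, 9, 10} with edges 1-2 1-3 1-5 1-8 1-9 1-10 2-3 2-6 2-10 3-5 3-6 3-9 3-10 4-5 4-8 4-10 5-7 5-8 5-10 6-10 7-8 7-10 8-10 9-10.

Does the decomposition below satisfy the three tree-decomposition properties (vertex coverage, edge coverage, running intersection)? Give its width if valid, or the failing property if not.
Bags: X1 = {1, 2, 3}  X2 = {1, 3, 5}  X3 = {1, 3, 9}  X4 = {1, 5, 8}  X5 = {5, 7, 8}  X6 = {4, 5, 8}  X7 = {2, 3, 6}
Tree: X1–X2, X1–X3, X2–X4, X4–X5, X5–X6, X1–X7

A tree decomposition must satisfy three properties: every vertex lies in some bag; for every edge, both endpoints lie together in some bag; and for every vertex, the bags containing it form a connected subtree. Here vertex 10 appears in no bag, so the decomposition is invalid.

No — vertex 10 appears in no bag.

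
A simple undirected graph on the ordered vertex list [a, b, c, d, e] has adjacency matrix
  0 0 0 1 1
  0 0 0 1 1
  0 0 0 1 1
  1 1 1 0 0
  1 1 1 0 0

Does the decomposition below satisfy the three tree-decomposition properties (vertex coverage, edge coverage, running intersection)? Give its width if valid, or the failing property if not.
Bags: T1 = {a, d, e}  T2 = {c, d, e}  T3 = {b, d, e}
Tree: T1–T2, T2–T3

Yes; width 2.

Vertex coverage: the bags together contain {a, b, c, d, e}, the full vertex set. Edge coverage: each edge of G has both endpoints in at least one bag. Running intersection: for every vertex, the bags containing it form a connected subtree. All three properties hold, so this is a valid tree decomposition of width max|bag| − 1 = 2, and hence tw(G) ≤ 2.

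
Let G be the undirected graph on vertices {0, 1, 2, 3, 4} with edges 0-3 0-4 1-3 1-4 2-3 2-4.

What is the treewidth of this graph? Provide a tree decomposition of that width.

Each bag holds 3 vertices, so the decomposition has width 2, which upper-bounds the treewidth. The edges 4–1–3–2–4 form a cycle, so G is not a tree and its treewidth is at least 2. Combining the bounds, tw(G) = 2.

Treewidth 2.
Bags: B1 = {1, 3, 4}  B2 = {2, 3, 4}  B3 = {0, 3, 4}
Tree: B1–B2, B2–B3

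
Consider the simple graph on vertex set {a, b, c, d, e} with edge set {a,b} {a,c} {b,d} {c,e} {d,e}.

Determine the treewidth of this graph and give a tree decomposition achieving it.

Each bag holds 3 vertices, so the decomposition has width 2, which upper-bounds the treewidth. For the lower bound, G contains the cycle d–b–a–c–e–d, so G is not a forest; only forests have treewidth ≤ 1, hence tw(G) ≥ 2. Therefore the treewidth is 2.

Treewidth 2.
One such decomposition:
Bags: B1 = {a, b, d}  B2 = {a, c, d}  B3 = {c, d, e}
Tree: B1–B2, B2–B3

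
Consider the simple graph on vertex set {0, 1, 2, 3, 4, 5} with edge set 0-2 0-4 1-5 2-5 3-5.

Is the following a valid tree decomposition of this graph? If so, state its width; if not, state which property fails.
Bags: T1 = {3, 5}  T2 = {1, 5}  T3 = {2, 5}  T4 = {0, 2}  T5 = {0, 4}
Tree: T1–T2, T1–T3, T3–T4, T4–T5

Every vertex of G appears in some bag (union = {0, 1, 2, 3, 4, 5}); every edge is covered by a bag; and for each vertex v the set of bags containing v is connected in the bag tree. The decomposition is therefore valid. The largest bag has 2 vertices, so the width is 1.

Yes; width 1.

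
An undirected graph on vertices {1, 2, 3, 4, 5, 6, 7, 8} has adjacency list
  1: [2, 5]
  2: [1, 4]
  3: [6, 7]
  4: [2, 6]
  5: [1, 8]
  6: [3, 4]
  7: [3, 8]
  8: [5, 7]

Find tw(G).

2

A width-2 tree decomposition is:
Bags: B1 = {1, 2, 4}  B2 = {1, 4, 6}  B3 = {1, 3, 6}  B4 = {1, 3, 7}  B5 = {1, 7, 8}  B6 = {1, 5, 8}
Tree: B1–B2, B2–B3, B3–B4, B4–B5, B5–B6
The largest bag has 3 vertices, giving width 2; this decomposition certifies tw(G) ≤ 2. Since 1–2–4–6–3–7–8–5–1 is a cycle in G, G is not acyclic. Forests are exactly the graphs of treewidth ≤ 1, so tw(G) ≥ 2. Hence tw(G) = 2 exactly.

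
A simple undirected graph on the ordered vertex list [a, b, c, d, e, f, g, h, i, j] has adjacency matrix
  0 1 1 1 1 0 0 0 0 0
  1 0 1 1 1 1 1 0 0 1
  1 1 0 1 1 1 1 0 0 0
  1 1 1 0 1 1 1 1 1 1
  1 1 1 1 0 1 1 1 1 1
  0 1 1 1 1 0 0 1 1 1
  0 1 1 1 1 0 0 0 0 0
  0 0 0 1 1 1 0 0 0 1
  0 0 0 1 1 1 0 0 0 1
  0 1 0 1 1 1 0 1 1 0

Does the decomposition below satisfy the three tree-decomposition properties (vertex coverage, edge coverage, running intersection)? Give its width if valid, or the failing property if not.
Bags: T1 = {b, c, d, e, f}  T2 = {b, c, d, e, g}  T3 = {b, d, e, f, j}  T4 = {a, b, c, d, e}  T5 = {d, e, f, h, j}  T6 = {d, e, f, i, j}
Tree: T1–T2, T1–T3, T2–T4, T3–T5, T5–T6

Vertex coverage: the bags together contain {a, b, c, d, e, f, g, h, i, j}, the full vertex set. Edge coverage: each edge of G has both endpoints in at least one bag. Running intersection: for every vertex, the bags containing it form a connected subtree. All three properties hold, so this is a valid tree decomposition of width max|bag| − 1 = 4, and hence tw(G) ≤ 4.

Yes; width 4.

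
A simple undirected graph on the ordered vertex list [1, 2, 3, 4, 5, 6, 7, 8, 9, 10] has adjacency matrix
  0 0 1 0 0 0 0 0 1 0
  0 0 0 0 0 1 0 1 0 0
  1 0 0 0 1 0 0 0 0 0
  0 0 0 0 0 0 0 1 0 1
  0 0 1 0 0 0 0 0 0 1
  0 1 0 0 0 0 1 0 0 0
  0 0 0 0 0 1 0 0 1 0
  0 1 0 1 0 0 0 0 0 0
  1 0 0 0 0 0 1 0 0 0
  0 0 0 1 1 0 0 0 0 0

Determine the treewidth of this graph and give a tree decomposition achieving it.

Treewidth 2.
One optimal decomposition is:
Bags: B1 = {2, 6, 8}  B2 = {4, 6, 8}  B3 = {4, 6, 10}  B4 = {5, 6, 10}  B5 = {3, 5, 6}  B6 = {1, 3, 6}  B7 = {1, 6, 9}  B8 = {6, 7, 9}
Tree: B1–B2, B2–B3, B3–B4, B4–B5, B5–B6, B6–B7, B7–B8

The largest bag has 3 vertices, giving width 2; this decomposition certifies tw(G) ≤ 2. For the lower bound, G contains the cycle 6–2–8–4–10–5–3–1–9–7–6, so G is not a forest; only forests have treewidth ≤ 1, hence tw(G) ≥ 2. Hence tw(G) = 2 exactly.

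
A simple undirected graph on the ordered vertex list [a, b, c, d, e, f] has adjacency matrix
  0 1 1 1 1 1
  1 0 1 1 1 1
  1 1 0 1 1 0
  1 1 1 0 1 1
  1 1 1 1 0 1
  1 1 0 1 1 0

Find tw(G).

A width-4 tree decomposition is:
Bags: B1 = {a, b, d, e, f}  B2 = {a, b, c, d, e}
Tree: B1–B2
The largest bag has 5 vertices, giving width 4; this decomposition certifies tw(G) ≤ 4. For the lower bound, the 5 vertices {a, b, c, d, e} are pairwise adjacent, and any tree decomposition puts a clique entirely inside one bag — forcing width ≥ 4. Therefore the treewidth is 4.

4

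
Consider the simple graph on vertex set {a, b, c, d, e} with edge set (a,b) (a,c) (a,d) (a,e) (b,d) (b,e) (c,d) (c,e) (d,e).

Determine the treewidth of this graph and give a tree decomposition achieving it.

Treewidth 3.
One optimal decomposition is:
Bags: B1 = {a, c, d, e}  B2 = {a, b, d, e}
Tree: B1–B2

Every bag has size at most 4, so the width is 4 − 1 = 3 and tw(G) ≤ 3. Conversely, {a, c, d, e} is a clique of size 4, and the vertices of any clique must share a bag in every tree decomposition; so some bag has ≥ 4 vertices and tw(G) ≥ 3. Hence tw(G) = 3 exactly.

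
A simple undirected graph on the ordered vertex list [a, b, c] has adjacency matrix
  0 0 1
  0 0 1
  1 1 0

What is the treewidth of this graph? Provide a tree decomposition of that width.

Each bag holds 2 vertices, so the decomposition has width 1, which upper-bounds the treewidth. G has an edge, so its treewidth is at least 1. Hence tw(G) = 1 exactly.

Treewidth 1.
One such decomposition:
Bags: B1 = {a, c}  B2 = {b, c}
Tree: B1–B2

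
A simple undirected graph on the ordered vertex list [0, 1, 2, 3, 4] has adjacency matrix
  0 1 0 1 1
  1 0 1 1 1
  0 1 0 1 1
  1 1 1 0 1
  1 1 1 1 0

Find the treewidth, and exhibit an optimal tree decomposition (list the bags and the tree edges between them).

The largest bag has 4 vertices, giving width 3; this decomposition certifies tw(G) ≤ 3. Conversely, {0, 1, 3, 4} is a clique of size 4, and the vertices of any clique must share a bag in every tree decomposition; so some bag has ≥ 4 vertices and tw(G) ≥ 3. The upper and lower bounds meet at 3, so that is the treewidth.

Treewidth 3.
One optimal decomposition is:
Bags: B1 = {1, 2, 3, 4}  B2 = {0, 1, 3, 4}
Tree: B1–B2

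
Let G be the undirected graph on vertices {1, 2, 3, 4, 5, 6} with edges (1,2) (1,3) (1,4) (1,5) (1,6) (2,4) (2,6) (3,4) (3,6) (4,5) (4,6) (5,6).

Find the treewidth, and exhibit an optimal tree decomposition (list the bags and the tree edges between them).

Treewidth 3.
One optimal decomposition is:
Bags: B1 = {1, 2, 4, 6}  B2 = {1, 3, 4, 6}  B3 = {1, 4, 5, 6}
Tree: B1–B2, B1–B3

Each bag holds 4 vertices, so the decomposition has width 3, which upper-bounds the treewidth. On the other hand G contains the 4-clique {1, 2, 4, 6}. A clique must lie in a single bag of any decomposition, so no decomposition can have width below 3. Therefore the treewidth is 3.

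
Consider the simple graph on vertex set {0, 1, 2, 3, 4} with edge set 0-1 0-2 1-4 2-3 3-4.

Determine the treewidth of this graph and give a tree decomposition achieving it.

Treewidth 2.
Bags: B1 = {0, 1, 4}  B2 = {0, 3, 4}  B3 = {0, 2, 3}
Tree: B1–B2, B2–B3

Each bag holds 3 vertices, so the decomposition has width 2, which upper-bounds the treewidth. Since 0–1–4–3–2–0 is a cycle in G, G is not acyclic. Forests are exactly the graphs of treewidth ≤ 1, so tw(G) ≥ 2. The upper and lower bounds meet at 2, so that is the treewidth.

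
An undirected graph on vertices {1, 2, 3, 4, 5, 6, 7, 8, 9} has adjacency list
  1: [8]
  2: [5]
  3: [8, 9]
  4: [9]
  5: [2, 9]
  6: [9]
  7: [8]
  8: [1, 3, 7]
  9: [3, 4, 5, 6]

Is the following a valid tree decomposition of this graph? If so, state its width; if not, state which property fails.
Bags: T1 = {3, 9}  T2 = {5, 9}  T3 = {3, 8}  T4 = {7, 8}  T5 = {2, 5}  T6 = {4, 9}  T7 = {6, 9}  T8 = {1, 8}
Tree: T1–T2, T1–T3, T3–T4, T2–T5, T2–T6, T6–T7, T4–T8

Yes; width 1.

Every vertex of G appears in some bag (union = {1, 2, 3, 4, 5, 6, 7, 8, 9}); every edge is covered by a bag; and for each vertex v the set of bags containing v is connected in the bag tree. The decomposition is therefore valid. The largest bag has 2 vertices, so the width is 1.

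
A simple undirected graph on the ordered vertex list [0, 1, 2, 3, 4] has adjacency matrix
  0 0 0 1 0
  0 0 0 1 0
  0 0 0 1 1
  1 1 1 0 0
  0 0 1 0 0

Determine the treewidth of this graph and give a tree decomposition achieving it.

Each bag holds 2 vertices, so the decomposition has width 1, which upper-bounds the treewidth. Any graph with an edge has treewidth ≥ 1, and G has the edge 2–3. Combining the bounds, tw(G) = 1.

Treewidth 1.
Bags: B1 = {2, 3}  B2 = {1, 3}  B3 = {0, 3}  B4 = {2, 4}
Tree: B1–B2, B1–B3, B1–B4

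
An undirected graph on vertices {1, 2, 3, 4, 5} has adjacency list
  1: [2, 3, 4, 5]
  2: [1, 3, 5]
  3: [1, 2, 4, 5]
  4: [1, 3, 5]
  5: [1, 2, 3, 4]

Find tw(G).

3

A width-3 tree decomposition is:
Bags: B1 = {1, 3, 4, 5}  B2 = {1, 2, 3, 5}
Tree: B1–B2
Each bag holds 4 vertices, so the decomposition has width 3, which upper-bounds the treewidth. On the other hand G contains the 4-clique {1, 2, 3, 5}. A clique must lie in a single bag of any decomposition, so no decomposition can have width below 3. Hence tw(G) = 3 exactly.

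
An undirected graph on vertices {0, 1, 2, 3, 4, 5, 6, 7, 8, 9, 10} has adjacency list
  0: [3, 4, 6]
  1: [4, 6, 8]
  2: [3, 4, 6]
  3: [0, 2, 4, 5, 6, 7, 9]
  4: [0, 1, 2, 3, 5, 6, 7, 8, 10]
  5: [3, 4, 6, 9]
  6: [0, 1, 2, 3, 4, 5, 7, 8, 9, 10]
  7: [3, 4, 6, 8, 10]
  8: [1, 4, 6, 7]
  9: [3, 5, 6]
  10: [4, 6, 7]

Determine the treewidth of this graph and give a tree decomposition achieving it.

Treewidth 3.
One optimal decomposition is:
Bags: B1 = {2, 3, 4, 6}  B2 = {3, 4, 6, 7}  B3 = {4, 6, 7, 8}  B4 = {3, 4, 5, 6}  B5 = {1, 4, 6, 8}  B6 = {4, 6, 7, 10}  B7 = {0, 3, 4, 6}  B8 = {3, 5, 6, 9}
Tree: B1–B2, B2–B3, B1–B4, B3–B5, B3–B6, B2–B7, B4–B8

Each bag holds 4 vertices, so the decomposition has width 3, which upper-bounds the treewidth. For the lower bound, the 4 vertices {3, 5, 6, 9} are pairwise adjacent, and any tree decomposition puts a clique entirely inside one bag — forcing width ≥ 3. Therefore the treewidth is 3.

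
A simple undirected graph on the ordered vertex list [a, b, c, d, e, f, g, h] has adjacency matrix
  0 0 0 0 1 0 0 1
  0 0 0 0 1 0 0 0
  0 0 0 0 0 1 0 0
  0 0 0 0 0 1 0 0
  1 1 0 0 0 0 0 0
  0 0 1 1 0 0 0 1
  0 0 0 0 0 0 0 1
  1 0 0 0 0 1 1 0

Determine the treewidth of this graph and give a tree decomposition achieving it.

Treewidth 1.
One optimal decomposition is:
Bags: B1 = {a, h}  B2 = {g, h}  B3 = {f, h}  B4 = {c, f}  B5 = {d, f}  B6 = {a, e}  B7 = {b, e}
Tree: B1–B2, B2–B3, B3–B4, B3–B5, B1–B6, B6–B7

The largest bag has 2 vertices, giving width 1; this decomposition certifies tw(G) ≤ 1. Any graph with an edge has treewidth ≥ 1, and G has the edge a–h. The upper and lower bounds meet at 1, so that is the treewidth.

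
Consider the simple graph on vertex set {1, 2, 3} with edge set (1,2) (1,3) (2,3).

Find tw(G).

2

A width-2 tree decomposition is:
Bags: B1 = {1, 2, 3}
Tree: (single bag)
With just one bag of size 3, the width is 3 − 1 = 2, so tw(G) ≤ 2. On the other hand G contains the 3-clique {1, 2, 3}. A clique must lie in a single bag of any decomposition, so no decomposition can have width below 2. Hence tw(G) = 2 exactly.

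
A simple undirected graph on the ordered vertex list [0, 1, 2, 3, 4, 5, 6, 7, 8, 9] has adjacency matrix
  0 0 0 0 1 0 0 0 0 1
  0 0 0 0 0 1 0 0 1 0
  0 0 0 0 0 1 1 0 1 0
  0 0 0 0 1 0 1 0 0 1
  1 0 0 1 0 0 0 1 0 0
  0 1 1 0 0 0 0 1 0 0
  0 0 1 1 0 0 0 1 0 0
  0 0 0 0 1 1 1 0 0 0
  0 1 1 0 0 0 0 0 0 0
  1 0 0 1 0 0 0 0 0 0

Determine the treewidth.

2

A width-2 tree decomposition is:
Bags: B1 = {1, 2, 8}  B2 = {1, 2, 5}  B3 = {2, 5, 6}  B4 = {5, 6, 7}  B5 = {3, 6, 7}  B6 = {3, 4, 7}  B7 = {3, 4, 9}  B8 = {0, 4, 9}
Tree: B1–B2, B2–B3, B3–B4, B4–B5, B5–B6, B6–B7, B7–B8
Every bag has size at most 3, so the width is 3 − 1 = 2 and tw(G) ≤ 2. The edges 8–1–5–2–8 form a cycle, so G is not a tree and its treewidth is at least 2. The upper and lower bounds meet at 2, so that is the treewidth.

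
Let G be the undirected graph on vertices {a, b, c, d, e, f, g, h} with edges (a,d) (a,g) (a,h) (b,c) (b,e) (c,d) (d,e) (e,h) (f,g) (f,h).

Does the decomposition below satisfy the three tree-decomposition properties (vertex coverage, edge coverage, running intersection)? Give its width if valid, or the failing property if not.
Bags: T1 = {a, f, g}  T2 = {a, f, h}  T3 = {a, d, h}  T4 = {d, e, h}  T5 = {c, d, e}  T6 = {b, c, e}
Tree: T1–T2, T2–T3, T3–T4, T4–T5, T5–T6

Checking the three conditions: (i) the bags cover all of {a, b, c, d, e, f, g, h}; (ii) for each edge, some bag contains both endpoints; (iii) the bags containing any fixed vertex form a subtree. All hold, so the decomposition is valid with width 3 − 1 = 2.

Yes; width 2.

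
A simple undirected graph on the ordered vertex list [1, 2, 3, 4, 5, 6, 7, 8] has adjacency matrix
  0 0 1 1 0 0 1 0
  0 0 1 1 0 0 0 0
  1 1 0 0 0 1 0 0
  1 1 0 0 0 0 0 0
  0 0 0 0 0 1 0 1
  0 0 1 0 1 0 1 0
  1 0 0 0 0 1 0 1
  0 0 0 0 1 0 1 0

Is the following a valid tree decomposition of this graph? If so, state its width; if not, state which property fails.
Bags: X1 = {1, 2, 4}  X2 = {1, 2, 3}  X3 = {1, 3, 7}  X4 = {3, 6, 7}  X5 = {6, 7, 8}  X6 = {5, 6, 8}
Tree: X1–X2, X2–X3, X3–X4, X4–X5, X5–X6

Every vertex of G appears in some bag (union = {1, 2, 3, 4, 5, 6, 7, 8}); every edge is covered by a bag; and for each vertex v the set of bags containing v is connected in the bag tree. The decomposition is therefore valid. The largest bag has 3 vertices, so the width is 2.

Yes; width 2.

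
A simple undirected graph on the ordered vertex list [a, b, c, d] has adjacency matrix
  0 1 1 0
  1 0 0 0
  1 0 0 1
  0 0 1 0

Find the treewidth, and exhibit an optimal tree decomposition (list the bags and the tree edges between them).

Treewidth 1.
One such decomposition:
Bags: B1 = {a, b}  B2 = {a, c}  B3 = {c, d}
Tree: B1–B2, B2–B3

Every bag has size at most 2, so the width is 2 − 1 = 1 and tw(G) ≤ 1. Any graph with an edge has treewidth ≥ 1, and G has the edge b–a. Therefore the treewidth is 1.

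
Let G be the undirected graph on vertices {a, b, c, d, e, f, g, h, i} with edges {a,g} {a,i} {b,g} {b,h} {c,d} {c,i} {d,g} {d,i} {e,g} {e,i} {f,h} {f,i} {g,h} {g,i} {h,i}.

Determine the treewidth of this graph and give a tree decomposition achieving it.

Every bag has size at most 3, so the width is 3 − 1 = 2 and tw(G) ≤ 2. For the lower bound, the 3 vertices {b, g, h} are pairwise adjacent, and any tree decomposition puts a clique entirely inside one bag — forcing width ≥ 2. The upper and lower bounds meet at 2, so that is the treewidth.

Treewidth 2.
Bags: B1 = {a, g, i}  B2 = {d, g, i}  B3 = {g, h, i}  B4 = {f, h, i}  B5 = {b, g, h}  B6 = {c, d, i}  B7 = {e, g, i}
Tree: B1–B2, B1–B3, B3–B4, B3–B5, B2–B6, B3–B7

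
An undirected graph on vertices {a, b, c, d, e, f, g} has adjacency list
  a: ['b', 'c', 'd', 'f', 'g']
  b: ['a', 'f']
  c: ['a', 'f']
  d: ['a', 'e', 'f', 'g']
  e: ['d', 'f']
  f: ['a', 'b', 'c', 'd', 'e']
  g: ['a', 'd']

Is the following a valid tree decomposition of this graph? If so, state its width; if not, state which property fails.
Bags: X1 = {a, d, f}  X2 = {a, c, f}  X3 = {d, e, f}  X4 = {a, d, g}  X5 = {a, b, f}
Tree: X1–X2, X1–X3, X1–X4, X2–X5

Every vertex of G appears in some bag (union = {a, b, c, d, e, f, g}); every edge is covered by a bag; and for each vertex v the set of bags containing v is connected in the bag tree. The decomposition is therefore valid. The largest bag has 3 vertices, so the width is 2.

Yes; width 2.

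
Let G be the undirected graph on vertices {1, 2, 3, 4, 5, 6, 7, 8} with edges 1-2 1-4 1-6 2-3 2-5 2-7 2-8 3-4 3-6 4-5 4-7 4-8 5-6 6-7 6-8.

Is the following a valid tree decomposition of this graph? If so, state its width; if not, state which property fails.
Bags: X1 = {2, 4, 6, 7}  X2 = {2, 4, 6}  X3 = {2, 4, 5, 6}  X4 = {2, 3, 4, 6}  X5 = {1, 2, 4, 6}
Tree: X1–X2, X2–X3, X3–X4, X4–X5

No — vertex 8 appears in no bag.

A tree decomposition must satisfy three properties: every vertex lies in some bag; for every edge, both endpoints lie together in some bag; and for every vertex, the bags containing it form a connected subtree. Here vertex 8 appears in no bag, so the decomposition is invalid.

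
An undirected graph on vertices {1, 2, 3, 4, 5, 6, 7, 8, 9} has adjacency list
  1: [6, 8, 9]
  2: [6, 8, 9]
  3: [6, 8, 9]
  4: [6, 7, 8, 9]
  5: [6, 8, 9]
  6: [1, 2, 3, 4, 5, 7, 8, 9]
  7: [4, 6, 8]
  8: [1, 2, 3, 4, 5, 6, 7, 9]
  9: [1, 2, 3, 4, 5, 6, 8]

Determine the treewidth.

3

A width-3 tree decomposition is:
Bags: B1 = {2, 6, 8, 9}  B2 = {5, 6, 8, 9}  B3 = {4, 6, 8, 9}  B4 = {1, 6, 8, 9}  B5 = {3, 6, 8, 9}  B6 = {4, 6, 7, 8}
Tree: B1–B2, B1–B3, B3–B4, B1–B5, B3–B6
The largest bag has 4 vertices, giving width 3; this decomposition certifies tw(G) ≤ 3. Conversely, {1, 6, 8, 9} is a clique of size 4, and the vertices of any clique must share a bag in every tree decomposition; so some bag has ≥ 4 vertices and tw(G) ≥ 3. Hence tw(G) = 3 exactly.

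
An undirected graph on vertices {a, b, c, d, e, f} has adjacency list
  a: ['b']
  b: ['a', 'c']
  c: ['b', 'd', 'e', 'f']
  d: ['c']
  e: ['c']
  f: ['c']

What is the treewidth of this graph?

1

A width-1 tree decomposition is:
Bags: B1 = {b, c}  B2 = {c, d}  B3 = {c, f}  B4 = {c, e}  B5 = {a, b}
Tree: B1–B2, B1–B3, B2–B4, B1–B5
Every bag has size at most 2, so the width is 2 − 1 = 1 and tw(G) ≤ 1. Any graph with an edge has treewidth ≥ 1, and G has the edge c–b. The upper and lower bounds meet at 1, so that is the treewidth.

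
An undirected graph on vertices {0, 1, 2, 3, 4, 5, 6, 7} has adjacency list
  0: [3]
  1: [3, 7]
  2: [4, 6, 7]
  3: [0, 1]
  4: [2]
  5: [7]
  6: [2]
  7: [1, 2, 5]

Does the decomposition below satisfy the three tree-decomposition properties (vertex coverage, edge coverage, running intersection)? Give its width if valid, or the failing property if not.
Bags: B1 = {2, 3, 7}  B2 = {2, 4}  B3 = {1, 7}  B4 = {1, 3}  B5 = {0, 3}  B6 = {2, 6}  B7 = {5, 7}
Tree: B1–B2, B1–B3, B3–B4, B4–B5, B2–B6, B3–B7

No — bags containing vertex 3 are not connected in the tree.

A tree decomposition must satisfy three properties: every vertex lies in some bag; for every edge, both endpoints lie together in some bag; and for every vertex, the bags containing it form a connected subtree. Here bags containing vertex 3 are not connected in the tree, so the decomposition is invalid.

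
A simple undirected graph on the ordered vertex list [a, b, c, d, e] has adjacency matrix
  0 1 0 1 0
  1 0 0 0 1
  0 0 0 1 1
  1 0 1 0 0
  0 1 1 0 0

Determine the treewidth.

2

A width-2 tree decomposition is:
Bags: B1 = {a, c, d}  B2 = {a, c, e}  B3 = {a, b, e}
Tree: B1–B2, B2–B3
Each bag holds 3 vertices, so the decomposition has width 2, which upper-bounds the treewidth. Since a–d–c–e–b–a is a cycle in G, G is not acyclic. Forests are exactly the graphs of treewidth ≤ 1, so tw(G) ≥ 2. Combining the bounds, tw(G) = 2.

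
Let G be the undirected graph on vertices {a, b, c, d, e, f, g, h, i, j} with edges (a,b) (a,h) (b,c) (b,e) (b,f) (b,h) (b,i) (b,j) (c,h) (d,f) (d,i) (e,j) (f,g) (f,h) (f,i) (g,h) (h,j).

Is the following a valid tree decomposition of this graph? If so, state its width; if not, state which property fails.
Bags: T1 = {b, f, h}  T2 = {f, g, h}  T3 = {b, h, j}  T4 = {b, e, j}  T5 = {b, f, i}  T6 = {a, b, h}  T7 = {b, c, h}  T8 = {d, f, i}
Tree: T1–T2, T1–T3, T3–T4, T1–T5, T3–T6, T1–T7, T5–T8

Vertex coverage: the bags together contain {a, b, c, d, e, f, g, h, i, j}, the full vertex set. Edge coverage: each edge of G has both endpoints in at least one bag. Running intersection: for every vertex, the bags containing it form a connected subtree. All three properties hold, so this is a valid tree decomposition of width max|bag| − 1 = 2, and hence tw(G) ≤ 2.

Yes; width 2.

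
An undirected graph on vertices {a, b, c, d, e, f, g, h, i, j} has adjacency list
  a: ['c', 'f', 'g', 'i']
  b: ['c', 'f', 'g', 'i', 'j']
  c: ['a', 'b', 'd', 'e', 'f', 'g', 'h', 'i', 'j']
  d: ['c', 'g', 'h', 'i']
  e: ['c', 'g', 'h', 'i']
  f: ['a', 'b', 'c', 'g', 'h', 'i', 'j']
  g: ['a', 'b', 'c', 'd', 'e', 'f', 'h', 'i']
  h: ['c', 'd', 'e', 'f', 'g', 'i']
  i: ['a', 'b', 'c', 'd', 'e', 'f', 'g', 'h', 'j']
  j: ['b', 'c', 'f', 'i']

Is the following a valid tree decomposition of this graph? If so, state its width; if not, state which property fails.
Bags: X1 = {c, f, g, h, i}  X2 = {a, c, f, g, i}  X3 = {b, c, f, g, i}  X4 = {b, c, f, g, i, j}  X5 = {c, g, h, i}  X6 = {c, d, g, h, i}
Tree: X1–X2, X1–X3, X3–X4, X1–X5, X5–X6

No — vertex e appears in no bag.

A tree decomposition must satisfy three properties: every vertex lies in some bag; for every edge, both endpoints lie together in some bag; and for every vertex, the bags containing it form a connected subtree. Here vertex e appears in no bag, so the decomposition is invalid.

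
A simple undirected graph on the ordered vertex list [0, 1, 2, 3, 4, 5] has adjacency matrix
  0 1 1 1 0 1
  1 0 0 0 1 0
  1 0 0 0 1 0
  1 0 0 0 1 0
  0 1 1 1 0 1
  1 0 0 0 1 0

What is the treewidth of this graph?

2

A width-2 tree decomposition is:
Bags: B1 = {0, 1, 4}  B2 = {0, 3, 4}  B3 = {0, 4, 5}  B4 = {0, 2, 4}
Tree: B1–B2, B2–B3, B3–B4
Every bag has size at most 3, so the width is 3 − 1 = 2 and tw(G) ≤ 2. For the lower bound, G contains the cycle 1–0–3–4–1, so G is not a forest; only forests have treewidth ≤ 1, hence tw(G) ≥ 2. Therefore the treewidth is 2.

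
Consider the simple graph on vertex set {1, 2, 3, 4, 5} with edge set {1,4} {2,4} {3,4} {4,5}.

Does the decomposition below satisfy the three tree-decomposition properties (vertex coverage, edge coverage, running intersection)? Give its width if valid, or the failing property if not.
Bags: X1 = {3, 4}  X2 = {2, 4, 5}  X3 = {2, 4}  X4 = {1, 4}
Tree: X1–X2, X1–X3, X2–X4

A tree decomposition must satisfy three properties: every vertex lies in some bag; for every edge, both endpoints lie together in some bag; and for every vertex, the bags containing it form a connected subtree. Here bags containing vertex 2 are not connected in the tree, so the decomposition is invalid.

No — bags containing vertex 2 are not connected in the tree.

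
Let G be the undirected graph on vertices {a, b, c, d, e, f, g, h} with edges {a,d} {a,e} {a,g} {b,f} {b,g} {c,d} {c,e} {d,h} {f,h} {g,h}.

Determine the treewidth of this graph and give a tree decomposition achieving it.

Every bag has size at most 3, so the width is 3 − 1 = 2 and tw(G) ≤ 2. The edges e–c–d–a–e form a cycle, so G is not a tree and its treewidth is at least 2. The upper and lower bounds meet at 2, so that is the treewidth.

Treewidth 2.
One such decomposition:
Bags: B1 = {a, c, e}  B2 = {a, c, d}  B3 = {a, d, g}  B4 = {d, g, h}  B5 = {b, g, h}  B6 = {b, f, h}
Tree: B1–B2, B2–B3, B3–B4, B4–B5, B5–B6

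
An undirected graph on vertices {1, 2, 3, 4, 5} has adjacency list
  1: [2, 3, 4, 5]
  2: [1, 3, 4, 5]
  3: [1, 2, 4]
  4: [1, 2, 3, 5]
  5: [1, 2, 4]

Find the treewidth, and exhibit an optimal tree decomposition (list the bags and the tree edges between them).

Treewidth 3.
One optimal decomposition is:
Bags: B1 = {1, 2, 3, 4}  B2 = {1, 2, 4, 5}
Tree: B1–B2

Each bag holds 4 vertices, so the decomposition has width 3, which upper-bounds the treewidth. For the lower bound, the 4 vertices {1, 2, 3, 4} are pairwise adjacent, and any tree decomposition puts a clique entirely inside one bag — forcing width ≥ 3. Therefore the treewidth is 3.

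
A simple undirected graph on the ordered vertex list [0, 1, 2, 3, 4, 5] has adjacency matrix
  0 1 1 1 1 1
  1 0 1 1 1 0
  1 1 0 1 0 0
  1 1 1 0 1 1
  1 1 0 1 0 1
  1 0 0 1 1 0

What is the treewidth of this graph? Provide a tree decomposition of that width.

Treewidth 3.
One optimal decomposition is:
Bags: B1 = {0, 1, 3, 4}  B2 = {0, 3, 4, 5}  B3 = {0, 1, 2, 3}
Tree: B1–B2, B1–B3

The largest bag has 4 vertices, giving width 3; this decomposition certifies tw(G) ≤ 3. On the other hand G contains the 4-clique {0, 1, 2, 3}. A clique must lie in a single bag of any decomposition, so no decomposition can have width below 3. Combining the bounds, tw(G) = 3.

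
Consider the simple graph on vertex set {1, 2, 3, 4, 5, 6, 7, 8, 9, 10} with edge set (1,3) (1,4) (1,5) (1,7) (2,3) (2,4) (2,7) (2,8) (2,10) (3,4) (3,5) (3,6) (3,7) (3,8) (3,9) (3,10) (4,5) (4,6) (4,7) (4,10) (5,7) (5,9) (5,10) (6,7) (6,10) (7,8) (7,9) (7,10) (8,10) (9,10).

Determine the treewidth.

A width-4 tree decomposition is:
Bags: B1 = {3, 4, 5, 7, 10}  B2 = {2, 3, 4, 7, 10}  B3 = {1, 3, 4, 5, 7}  B4 = {3, 5, 7, 9, 10}  B5 = {2, 3, 7, 8, 10}  B6 = {3, 4, 6, 7, 10}
Tree: B1–B2, B1–B3, B1–B4, B2–B5, B2–B6
Every bag has size at most 5, so the width is 5 − 1 = 4 and tw(G) ≤ 4. On the other hand G contains the 5-clique {1, 3, 4, 5, 7}. A clique must lie in a single bag of any decomposition, so no decomposition can have width below 4. Combining the bounds, tw(G) = 4.

4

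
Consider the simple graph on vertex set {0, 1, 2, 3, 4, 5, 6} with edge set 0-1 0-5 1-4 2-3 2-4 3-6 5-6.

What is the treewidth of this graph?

A width-2 tree decomposition is:
Bags: B1 = {2, 3, 4}  B2 = {1, 3, 4}  B3 = {0, 1, 3}  B4 = {0, 3, 5}  B5 = {3, 5, 6}
Tree: B1–B2, B2–B3, B3–B4, B4–B5
Every bag has size at most 3, so the width is 3 − 1 = 2 and tw(G) ≤ 2. For the lower bound, G contains the cycle 3–2–4–1–0–5–6–3, so G is not a forest; only forests have treewidth ≤ 1, hence tw(G) ≥ 2. Therefore the treewidth is 2.

2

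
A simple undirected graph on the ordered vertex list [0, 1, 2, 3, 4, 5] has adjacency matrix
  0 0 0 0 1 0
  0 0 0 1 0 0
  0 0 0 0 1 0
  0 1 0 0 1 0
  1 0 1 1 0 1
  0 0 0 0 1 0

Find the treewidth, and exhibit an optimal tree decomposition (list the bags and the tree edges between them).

Each bag holds 2 vertices, so the decomposition has width 1, which upper-bounds the treewidth. G has an edge, so its treewidth is at least 1. Combining the bounds, tw(G) = 1.

Treewidth 1.
Bags: B1 = {4, 5}  B2 = {3, 4}  B3 = {2, 4}  B4 = {0, 4}  B5 = {1, 3}
Tree: B1–B2, B1–B3, B2–B4, B2–B5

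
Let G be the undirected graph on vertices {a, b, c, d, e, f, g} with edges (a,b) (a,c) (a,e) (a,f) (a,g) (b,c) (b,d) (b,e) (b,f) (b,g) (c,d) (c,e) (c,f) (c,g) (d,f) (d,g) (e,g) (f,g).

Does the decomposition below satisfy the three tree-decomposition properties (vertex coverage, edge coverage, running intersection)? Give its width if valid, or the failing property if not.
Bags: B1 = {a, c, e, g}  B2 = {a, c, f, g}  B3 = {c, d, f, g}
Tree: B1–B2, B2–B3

No — vertex b appears in no bag.

A tree decomposition must satisfy three properties: every vertex lies in some bag; for every edge, both endpoints lie together in some bag; and for every vertex, the bags containing it form a connected subtree. Here vertex b appears in no bag, so the decomposition is invalid.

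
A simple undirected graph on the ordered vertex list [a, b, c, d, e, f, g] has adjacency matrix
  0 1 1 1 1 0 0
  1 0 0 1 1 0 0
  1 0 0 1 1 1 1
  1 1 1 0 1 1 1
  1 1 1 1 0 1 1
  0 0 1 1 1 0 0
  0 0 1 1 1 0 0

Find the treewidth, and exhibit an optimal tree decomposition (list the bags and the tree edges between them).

Every bag has size at most 4, so the width is 4 − 1 = 3 and tw(G) ≤ 3. On the other hand G contains the 4-clique {c, d, e, g}. A clique must lie in a single bag of any decomposition, so no decomposition can have width below 3. The upper and lower bounds meet at 3, so that is the treewidth.

Treewidth 3.
One such decomposition:
Bags: B1 = {a, c, d, e}  B2 = {a, b, d, e}  B3 = {c, d, e, g}  B4 = {c, d, e, f}
Tree: B1–B2, B1–B3, B3–B4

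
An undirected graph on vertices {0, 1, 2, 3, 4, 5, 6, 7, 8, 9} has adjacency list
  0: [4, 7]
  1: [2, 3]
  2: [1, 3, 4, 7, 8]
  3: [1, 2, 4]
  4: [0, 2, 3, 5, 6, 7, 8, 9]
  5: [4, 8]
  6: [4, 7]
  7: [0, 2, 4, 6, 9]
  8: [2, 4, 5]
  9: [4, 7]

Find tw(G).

A width-2 tree decomposition is:
Bags: B1 = {2, 4, 7}  B2 = {2, 4, 8}  B3 = {2, 3, 4}  B4 = {1, 2, 3}  B5 = {4, 6, 7}  B6 = {4, 5, 8}  B7 = {0, 4, 7}  B8 = {4, 7, 9}
Tree: B1–B2, B2–B3, B3–B4, B1–B5, B2–B6, B1–B7, B5–B8
The largest bag has 3 vertices, giving width 2; this decomposition certifies tw(G) ≤ 2. Conversely, {1, 2, 3} is a clique of size 3, and the vertices of any clique must share a bag in every tree decomposition; so some bag has ≥ 3 vertices and tw(G) ≥ 2. Therefore the treewidth is 2.

2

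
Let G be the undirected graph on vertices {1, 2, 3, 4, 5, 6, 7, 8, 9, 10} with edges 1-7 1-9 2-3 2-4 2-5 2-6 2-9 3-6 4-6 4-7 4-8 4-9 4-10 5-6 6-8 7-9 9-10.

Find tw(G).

A width-2 tree decomposition is:
Bags: B1 = {2, 3, 6}  B2 = {2, 4, 6}  B3 = {2, 4, 9}  B4 = {4, 6, 8}  B5 = {4, 7, 9}  B6 = {4, 9, 10}  B7 = {1, 7, 9}  B8 = {2, 5, 6}
Tree: B1–B2, B2–B3, B2–B4, B3–B5, B3–B6, B5–B7, B1–B8
The largest bag has 3 vertices, giving width 2; this decomposition certifies tw(G) ≤ 2. Conversely, {1, 7, 9} is a clique of size 3, and the vertices of any clique must share a bag in every tree decomposition; so some bag has ≥ 3 vertices and tw(G) ≥ 2. The upper and lower bounds meet at 2, so that is the treewidth.

2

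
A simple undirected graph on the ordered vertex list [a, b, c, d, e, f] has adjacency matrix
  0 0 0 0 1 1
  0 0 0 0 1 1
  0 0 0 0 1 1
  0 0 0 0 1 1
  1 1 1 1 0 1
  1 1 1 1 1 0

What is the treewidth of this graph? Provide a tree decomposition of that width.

Treewidth 2.
One optimal decomposition is:
Bags: B1 = {d, e, f}  B2 = {a, e, f}  B3 = {b, e, f}  B4 = {c, e, f}
Tree: B1–B2, B2–B3, B1–B4

Every bag has size at most 3, so the width is 3 − 1 = 2 and tw(G) ≤ 2. For the lower bound, the 3 vertices {d, e, f} are pairwise adjacent, and any tree decomposition puts a clique entirely inside one bag — forcing width ≥ 2. Hence tw(G) = 2 exactly.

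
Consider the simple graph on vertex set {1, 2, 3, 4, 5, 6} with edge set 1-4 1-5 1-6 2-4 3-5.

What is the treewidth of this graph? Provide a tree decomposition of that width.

Each bag holds 2 vertices, so the decomposition has width 1, which upper-bounds the treewidth. Any graph with an edge has treewidth ≥ 1, and G has the edge 6–1. Therefore the treewidth is 1.

Treewidth 1.
One such decomposition:
Bags: B1 = {1, 6}  B2 = {1, 4}  B3 = {1, 5}  B4 = {3, 5}  B5 = {2, 4}
Tree: B1–B2, B1–B3, B3–B4, B2–B5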